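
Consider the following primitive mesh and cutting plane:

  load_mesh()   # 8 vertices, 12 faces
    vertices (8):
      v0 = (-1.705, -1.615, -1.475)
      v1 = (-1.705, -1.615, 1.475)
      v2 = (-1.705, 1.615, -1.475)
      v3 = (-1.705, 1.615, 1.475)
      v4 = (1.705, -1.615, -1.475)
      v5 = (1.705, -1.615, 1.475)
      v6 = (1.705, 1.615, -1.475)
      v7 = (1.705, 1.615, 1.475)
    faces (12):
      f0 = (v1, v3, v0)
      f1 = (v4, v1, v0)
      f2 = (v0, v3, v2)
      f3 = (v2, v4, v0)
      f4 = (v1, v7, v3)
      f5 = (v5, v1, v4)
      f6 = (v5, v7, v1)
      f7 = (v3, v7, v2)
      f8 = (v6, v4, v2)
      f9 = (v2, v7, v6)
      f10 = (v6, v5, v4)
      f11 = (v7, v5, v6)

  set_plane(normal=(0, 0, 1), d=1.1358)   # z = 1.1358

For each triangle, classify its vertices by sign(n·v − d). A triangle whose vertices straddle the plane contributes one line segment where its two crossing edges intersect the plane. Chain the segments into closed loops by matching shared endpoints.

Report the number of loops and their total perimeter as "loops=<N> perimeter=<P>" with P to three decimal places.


loops=1 perimeter=13.280

Straddling triangles (8 of 12):
  (v1,v3,v0) [++-] → (-1.705, 1.2436, 1.1358)–(-1.705, -1.615, 1.1358)  len=2.8586
  (v4,v1,v0) [-+-] → (-1.31291, -1.615, 1.1358)–(-1.705, -1.615, 1.1358)  len=0.3921
  (v0,v3,v2) [-+-] → (-1.705, 1.2436, 1.1358)–(-1.705, 1.615, 1.1358)  len=0.3714
  (v5,v1,v4) [++-] → (-1.31291, -1.615, 1.1358)–(1.705, -1.615, 1.1358)  len=3.0179
  (v3,v7,v2) [++-] → (1.31291, 1.615, 1.1358)–(-1.705, 1.615, 1.1358)  len=3.0179
  (v2,v7,v6) [-+-] → (1.31291, 1.615, 1.1358)–(1.705, 1.615, 1.1358)  len=0.3921
  (v6,v5,v4) [-+-] → (1.705, -1.2436, 1.1358)–(1.705, -1.615, 1.1358)  len=0.3714
  (v7,v5,v6) [++-] → (1.705, -1.2436, 1.1358)–(1.705, 1.615, 1.1358)  len=2.8586

Chained into 1 loop(s):
  loop 1: 8 segments, perimeter = 13.2800
Total perimeter = 13.280


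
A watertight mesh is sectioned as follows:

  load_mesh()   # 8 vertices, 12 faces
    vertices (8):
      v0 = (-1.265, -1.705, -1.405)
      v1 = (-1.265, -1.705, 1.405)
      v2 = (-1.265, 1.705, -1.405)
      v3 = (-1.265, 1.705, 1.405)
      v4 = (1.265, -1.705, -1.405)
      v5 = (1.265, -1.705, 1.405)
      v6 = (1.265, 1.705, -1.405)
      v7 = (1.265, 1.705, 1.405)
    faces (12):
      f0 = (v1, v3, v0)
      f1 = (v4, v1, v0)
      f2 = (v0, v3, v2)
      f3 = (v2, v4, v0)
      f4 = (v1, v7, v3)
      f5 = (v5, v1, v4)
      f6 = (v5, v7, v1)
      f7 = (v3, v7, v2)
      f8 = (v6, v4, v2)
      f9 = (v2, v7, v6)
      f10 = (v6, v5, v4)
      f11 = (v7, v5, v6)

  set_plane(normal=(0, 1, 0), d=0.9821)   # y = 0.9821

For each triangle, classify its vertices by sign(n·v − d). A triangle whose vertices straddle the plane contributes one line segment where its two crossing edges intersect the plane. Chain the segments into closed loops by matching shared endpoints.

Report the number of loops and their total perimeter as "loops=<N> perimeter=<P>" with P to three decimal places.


loops=1 perimeter=10.680

Straddling triangles (8 of 12):
  (v1,v3,v0) [-+-] → (-1.265, 0.9821, 1.405)–(-1.265, 0.9821, 0.809296)  len=0.5957
  (v0,v3,v2) [-++] → (-1.265, 0.9821, 0.809296)–(-1.265, 0.9821, -1.405)  len=2.2143
  (v2,v4,v0) [+--] → (-0.728655, 0.9821, -1.405)–(-1.265, 0.9821, -1.405)  len=0.5363
  (v1,v7,v3) [-++] → (0.728655, 0.9821, 1.405)–(-1.265, 0.9821, 1.405)  len=1.9937
  (v5,v7,v1) [-+-] → (1.265, 0.9821, 1.405)–(0.728655, 0.9821, 1.405)  len=0.5363
  (v6,v4,v2) [+-+] → (1.265, 0.9821, -1.405)–(-0.728655, 0.9821, -1.405)  len=1.9937
  (v6,v5,v4) [+--] → (1.265, 0.9821, -0.809296)–(1.265, 0.9821, -1.405)  len=0.5957
  (v7,v5,v6) [+-+] → (1.265, 0.9821, 1.405)–(1.265, 0.9821, -0.809296)  len=2.2143

Chained into 1 loop(s):
  loop 1: 8 segments, perimeter = 10.6800
Total perimeter = 10.680


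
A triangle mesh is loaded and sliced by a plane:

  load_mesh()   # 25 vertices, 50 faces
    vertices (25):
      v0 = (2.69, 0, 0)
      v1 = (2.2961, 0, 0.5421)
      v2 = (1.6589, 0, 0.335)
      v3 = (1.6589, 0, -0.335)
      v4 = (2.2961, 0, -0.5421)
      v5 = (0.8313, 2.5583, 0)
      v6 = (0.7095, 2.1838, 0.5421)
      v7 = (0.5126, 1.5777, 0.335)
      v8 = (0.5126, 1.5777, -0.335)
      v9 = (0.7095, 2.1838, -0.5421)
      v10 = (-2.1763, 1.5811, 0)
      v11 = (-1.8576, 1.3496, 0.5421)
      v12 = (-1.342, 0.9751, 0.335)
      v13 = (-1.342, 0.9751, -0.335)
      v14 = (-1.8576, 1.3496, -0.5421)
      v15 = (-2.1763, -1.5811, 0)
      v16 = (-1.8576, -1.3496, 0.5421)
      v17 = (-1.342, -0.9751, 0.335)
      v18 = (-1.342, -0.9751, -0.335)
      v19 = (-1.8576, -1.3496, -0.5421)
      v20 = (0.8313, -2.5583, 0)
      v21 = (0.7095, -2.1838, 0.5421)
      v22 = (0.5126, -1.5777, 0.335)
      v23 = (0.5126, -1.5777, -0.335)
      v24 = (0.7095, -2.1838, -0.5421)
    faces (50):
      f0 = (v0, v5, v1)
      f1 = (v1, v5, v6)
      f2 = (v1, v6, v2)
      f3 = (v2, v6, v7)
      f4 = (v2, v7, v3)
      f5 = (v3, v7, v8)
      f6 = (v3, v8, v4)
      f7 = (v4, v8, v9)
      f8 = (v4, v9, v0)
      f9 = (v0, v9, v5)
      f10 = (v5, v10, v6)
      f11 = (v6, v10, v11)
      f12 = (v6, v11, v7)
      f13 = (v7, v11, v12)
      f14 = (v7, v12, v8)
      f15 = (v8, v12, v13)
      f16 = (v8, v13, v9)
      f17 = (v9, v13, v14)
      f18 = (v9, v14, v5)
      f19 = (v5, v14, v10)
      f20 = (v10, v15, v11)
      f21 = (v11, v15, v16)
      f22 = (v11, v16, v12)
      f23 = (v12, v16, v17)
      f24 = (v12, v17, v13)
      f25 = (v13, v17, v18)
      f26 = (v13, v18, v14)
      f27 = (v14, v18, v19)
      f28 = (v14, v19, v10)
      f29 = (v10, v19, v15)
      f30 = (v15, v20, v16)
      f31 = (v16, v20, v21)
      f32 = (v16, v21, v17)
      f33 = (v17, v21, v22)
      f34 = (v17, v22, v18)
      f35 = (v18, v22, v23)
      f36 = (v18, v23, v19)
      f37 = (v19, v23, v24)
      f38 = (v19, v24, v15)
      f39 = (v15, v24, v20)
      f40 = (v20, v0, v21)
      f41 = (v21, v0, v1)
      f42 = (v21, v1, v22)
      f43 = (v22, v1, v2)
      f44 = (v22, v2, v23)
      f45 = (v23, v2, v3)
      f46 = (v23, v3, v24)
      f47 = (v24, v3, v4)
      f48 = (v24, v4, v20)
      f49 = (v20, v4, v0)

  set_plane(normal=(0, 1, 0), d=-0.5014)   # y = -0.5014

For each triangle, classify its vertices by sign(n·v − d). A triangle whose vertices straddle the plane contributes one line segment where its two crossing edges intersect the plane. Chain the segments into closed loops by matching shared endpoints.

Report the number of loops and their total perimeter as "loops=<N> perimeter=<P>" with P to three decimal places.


Straddling triangles (20 of 50):
  (v10,v15,v11) [+-+] → (-2.1763, -0.5014, 0)–(-2.05889, -0.5014, 0.199715)  len=0.2317
  (v11,v15,v16) [+--] → (-2.05889, -0.5014, 0.199715)–(-1.8576, -0.5014, 0.5421)  len=0.3972
  (v11,v16,v12) [+-+] → (-1.8576, -0.5014, 0.5421)–(-1.66948, -0.5014, 0.466537)  len=0.2027
  (v12,v16,v17) [+--] → (-1.66948, -0.5014, 0.466537)–(-1.342, -0.5014, 0.335)  len=0.3529
  (v12,v17,v13) [+-+] → (-1.342, -0.5014, 0.335)–(-1.342, -0.5014, 0.172258)  len=0.1627
  (v13,v17,v18) [+--] → (-1.342, -0.5014, 0.172258)–(-1.342, -0.5014, -0.335)  len=0.5073
  (v13,v18,v14) [+-+] → (-1.342, -0.5014, -0.335)–(-1.44706, -0.5014, -0.3772)  len=0.1132
  (v14,v18,v19) [+--] → (-1.44706, -0.5014, -0.3772)–(-1.8576, -0.5014, -0.5421)  len=0.4424
  (v14,v19,v10) [+-+] → (-1.8576, -0.5014, -0.5421)–(-1.94984, -0.5014, -0.385206)  len=0.1820
  (v10,v19,v15) [+--] → (-1.94984, -0.5014, -0.385206)–(-2.1763, -0.5014, 0)  len=0.4468
  (v20,v0,v21) [-+-] → (2.32571, -0.5014, 0)–(2.23528, -0.5014, 0.124466)  len=0.1539
  (v21,v0,v1) [-++] → (2.23528, -0.5014, 0.124466)–(1.93182, -0.5014, 0.5421)  len=0.5162
  (v21,v1,v22) [-+-] → (1.93182, -0.5014, 0.5421)–(1.7293, -0.5014, 0.476283)  len=0.2129
  (v22,v1,v2) [-++] → (1.7293, -0.5014, 0.476283)–(1.2946, -0.5014, 0.335)  len=0.4571
  (v22,v2,v23) [-+-] → (1.2946, -0.5014, 0.335)–(1.2946, -0.5014, 0.122071)  len=0.2129
  (v23,v2,v3) [-++] → (1.2946, -0.5014, 0.122071)–(1.2946, -0.5014, -0.335)  len=0.4571
  (v23,v3,v24) [-+-] → (1.2946, -0.5014, -0.335)–(1.44092, -0.5014, -0.38255)  len=0.1538
  (v24,v3,v4) [-++] → (1.44092, -0.5014, -0.38255)–(1.93182, -0.5014, -0.5421)  len=0.5162
  (v24,v4,v20) [-+-] → (1.93182, -0.5014, -0.5421)–(2.00901, -0.5014, -0.435854)  len=0.1313
  (v20,v4,v0) [-++] → (2.00901, -0.5014, -0.435854)–(2.32571, -0.5014, 0)  len=0.5388

Chained into 2 loop(s):
  loop 1: 10 segments, perimeter = 3.0390
  loop 2: 10 segments, perimeter = 3.3502
Total perimeter = 6.389

loops=2 perimeter=6.389


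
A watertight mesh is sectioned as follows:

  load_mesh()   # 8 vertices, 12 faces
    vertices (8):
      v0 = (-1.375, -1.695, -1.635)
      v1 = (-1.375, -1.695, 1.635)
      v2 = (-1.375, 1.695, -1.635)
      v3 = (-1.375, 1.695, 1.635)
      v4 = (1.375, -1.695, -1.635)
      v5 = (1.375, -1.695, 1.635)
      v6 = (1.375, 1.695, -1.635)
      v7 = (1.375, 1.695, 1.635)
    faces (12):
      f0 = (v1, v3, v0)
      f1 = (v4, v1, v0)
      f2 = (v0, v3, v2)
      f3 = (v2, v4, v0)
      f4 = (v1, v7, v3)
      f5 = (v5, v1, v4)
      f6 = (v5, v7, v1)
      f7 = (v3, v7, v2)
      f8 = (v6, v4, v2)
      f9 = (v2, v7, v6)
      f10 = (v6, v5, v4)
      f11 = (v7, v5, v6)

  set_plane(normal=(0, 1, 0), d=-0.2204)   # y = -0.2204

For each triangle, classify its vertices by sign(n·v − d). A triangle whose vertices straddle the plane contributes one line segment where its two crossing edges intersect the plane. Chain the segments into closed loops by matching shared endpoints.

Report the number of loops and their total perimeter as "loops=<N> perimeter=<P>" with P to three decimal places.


loops=1 perimeter=12.040

Straddling triangles (8 of 12):
  (v1,v3,v0) [-+-] → (-1.375, -0.2204, 1.635)–(-1.375, -0.2204, -0.212598)  len=1.8476
  (v0,v3,v2) [-++] → (-1.375, -0.2204, -0.212598)–(-1.375, -0.2204, -1.635)  len=1.4224
  (v2,v4,v0) [+--] → (0.178791, -0.2204, -1.635)–(-1.375, -0.2204, -1.635)  len=1.5538
  (v1,v7,v3) [-++] → (-0.178791, -0.2204, 1.635)–(-1.375, -0.2204, 1.635)  len=1.1962
  (v5,v7,v1) [-+-] → (1.375, -0.2204, 1.635)–(-0.178791, -0.2204, 1.635)  len=1.5538
  (v6,v4,v2) [+-+] → (1.375, -0.2204, -1.635)–(0.178791, -0.2204, -1.635)  len=1.1962
  (v6,v5,v4) [+--] → (1.375, -0.2204, 0.212598)–(1.375, -0.2204, -1.635)  len=1.8476
  (v7,v5,v6) [+-+] → (1.375, -0.2204, 1.635)–(1.375, -0.2204, 0.212598)  len=1.4224

Chained into 1 loop(s):
  loop 1: 8 segments, perimeter = 12.0400
Total perimeter = 12.040


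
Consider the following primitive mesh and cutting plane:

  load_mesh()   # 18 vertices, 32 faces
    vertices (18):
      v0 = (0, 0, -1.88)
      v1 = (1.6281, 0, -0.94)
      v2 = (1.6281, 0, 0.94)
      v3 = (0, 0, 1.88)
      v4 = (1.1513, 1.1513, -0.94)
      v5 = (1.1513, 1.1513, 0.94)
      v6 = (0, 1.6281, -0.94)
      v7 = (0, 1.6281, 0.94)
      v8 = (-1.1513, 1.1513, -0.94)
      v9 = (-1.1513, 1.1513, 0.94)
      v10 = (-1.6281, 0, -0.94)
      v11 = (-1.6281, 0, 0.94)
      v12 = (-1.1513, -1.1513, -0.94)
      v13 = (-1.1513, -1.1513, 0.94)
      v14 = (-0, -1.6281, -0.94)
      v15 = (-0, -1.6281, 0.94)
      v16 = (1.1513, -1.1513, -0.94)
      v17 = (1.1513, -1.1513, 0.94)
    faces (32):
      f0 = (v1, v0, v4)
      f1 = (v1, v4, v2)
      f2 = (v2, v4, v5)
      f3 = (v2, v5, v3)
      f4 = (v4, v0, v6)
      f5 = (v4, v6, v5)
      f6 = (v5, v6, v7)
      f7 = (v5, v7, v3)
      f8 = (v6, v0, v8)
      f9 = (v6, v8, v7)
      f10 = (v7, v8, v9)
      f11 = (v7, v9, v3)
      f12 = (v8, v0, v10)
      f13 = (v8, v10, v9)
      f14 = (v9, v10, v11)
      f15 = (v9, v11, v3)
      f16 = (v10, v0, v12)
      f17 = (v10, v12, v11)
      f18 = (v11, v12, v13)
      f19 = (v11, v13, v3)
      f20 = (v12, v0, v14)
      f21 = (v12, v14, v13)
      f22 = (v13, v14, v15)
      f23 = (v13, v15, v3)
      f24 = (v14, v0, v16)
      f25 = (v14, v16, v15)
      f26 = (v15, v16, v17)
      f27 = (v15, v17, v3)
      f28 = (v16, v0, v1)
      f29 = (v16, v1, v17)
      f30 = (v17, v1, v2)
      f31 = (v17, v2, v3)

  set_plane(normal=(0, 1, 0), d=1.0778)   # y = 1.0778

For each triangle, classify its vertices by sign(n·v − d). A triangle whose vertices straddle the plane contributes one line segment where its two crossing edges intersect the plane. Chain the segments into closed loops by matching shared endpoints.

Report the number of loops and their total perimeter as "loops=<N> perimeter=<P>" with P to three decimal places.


loops=1 perimeter=8.673

Straddling triangles (12 of 32):
  (v1,v0,v4) [--+] → (1.0778, 1.0778, -1.00001)–(1.18174, 1.0778, -0.94)  len=0.1200
  (v1,v4,v2) [-+-] → (1.18174, 1.0778, -0.94)–(1.18174, 1.0778, -0.819979)  len=0.1200
  (v2,v4,v5) [-++] → (1.18174, 1.0778, -0.819979)–(1.18174, 1.0778, 0.94)  len=1.7600
  (v2,v5,v3) [-+-] → (1.18174, 1.0778, 0.94)–(1.0778, 1.0778, 1.00001)  len=0.1200
  (v4,v0,v6) [+-+] → (1.0778, 1.0778, -1.00001)–(0, 1.0778, -1.25772)  len=1.1082
  (v5,v7,v3) [++-] → (0, 1.0778, 1.25772)–(1.0778, 1.0778, 1.00001)  len=1.1082
  (v6,v0,v8) [+-+] → (0, 1.0778, -1.25772)–(-1.0778, 1.0778, -1.00001)  len=1.1082
  (v7,v9,v3) [++-] → (-1.0778, 1.0778, 1.00001)–(0, 1.0778, 1.25772)  len=1.1082
  (v8,v0,v10) [+--] → (-1.0778, 1.0778, -1.00001)–(-1.18174, 1.0778, -0.94)  len=0.1200
  (v8,v10,v9) [+-+] → (-1.18174, 1.0778, -0.94)–(-1.18174, 1.0778, 0.819979)  len=1.7600
  (v9,v10,v11) [+--] → (-1.18174, 1.0778, 0.819979)–(-1.18174, 1.0778, 0.94)  len=0.1200
  (v9,v11,v3) [+--] → (-1.18174, 1.0778, 0.94)–(-1.0778, 1.0778, 1.00001)  len=0.1200

Chained into 1 loop(s):
  loop 1: 12 segments, perimeter = 8.6728
Total perimeter = 8.673


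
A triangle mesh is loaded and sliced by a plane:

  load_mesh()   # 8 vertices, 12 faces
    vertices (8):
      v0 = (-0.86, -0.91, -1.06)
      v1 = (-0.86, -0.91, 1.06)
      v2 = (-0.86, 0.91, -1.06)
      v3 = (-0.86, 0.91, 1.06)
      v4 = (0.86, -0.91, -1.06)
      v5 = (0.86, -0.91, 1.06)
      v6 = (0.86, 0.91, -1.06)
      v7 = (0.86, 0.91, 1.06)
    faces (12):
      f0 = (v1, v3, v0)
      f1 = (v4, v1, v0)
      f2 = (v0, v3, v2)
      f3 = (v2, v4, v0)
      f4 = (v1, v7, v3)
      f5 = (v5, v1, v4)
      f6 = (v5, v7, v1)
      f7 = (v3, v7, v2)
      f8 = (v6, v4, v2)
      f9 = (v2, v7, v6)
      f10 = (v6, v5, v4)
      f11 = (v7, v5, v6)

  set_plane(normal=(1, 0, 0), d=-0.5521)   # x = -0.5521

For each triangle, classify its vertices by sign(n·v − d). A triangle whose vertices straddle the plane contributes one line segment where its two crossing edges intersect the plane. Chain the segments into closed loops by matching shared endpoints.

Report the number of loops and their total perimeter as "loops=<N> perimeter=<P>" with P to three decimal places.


Straddling triangles (8 of 12):
  (v4,v1,v0) [+--] → (-0.5521, -0.91, 0.680495)–(-0.5521, -0.91, -1.06)  len=1.7405
  (v2,v4,v0) [-+-] → (-0.5521, 0.584199, -1.06)–(-0.5521, -0.91, -1.06)  len=1.4942
  (v1,v7,v3) [-+-] → (-0.5521, -0.584199, 1.06)–(-0.5521, 0.91, 1.06)  len=1.4942
  (v5,v1,v4) [+-+] → (-0.5521, -0.91, 1.06)–(-0.5521, -0.91, 0.680495)  len=0.3795
  (v5,v7,v1) [++-] → (-0.5521, -0.584199, 1.06)–(-0.5521, -0.91, 1.06)  len=0.3258
  (v3,v7,v2) [-+-] → (-0.5521, 0.91, 1.06)–(-0.5521, 0.91, -0.680495)  len=1.7405
  (v6,v4,v2) [++-] → (-0.5521, 0.584199, -1.06)–(-0.5521, 0.91, -1.06)  len=0.3258
  (v2,v7,v6) [-++] → (-0.5521, 0.91, -0.680495)–(-0.5521, 0.91, -1.06)  len=0.3795

Chained into 1 loop(s):
  loop 1: 8 segments, perimeter = 7.8800
Total perimeter = 7.880

loops=1 perimeter=7.880


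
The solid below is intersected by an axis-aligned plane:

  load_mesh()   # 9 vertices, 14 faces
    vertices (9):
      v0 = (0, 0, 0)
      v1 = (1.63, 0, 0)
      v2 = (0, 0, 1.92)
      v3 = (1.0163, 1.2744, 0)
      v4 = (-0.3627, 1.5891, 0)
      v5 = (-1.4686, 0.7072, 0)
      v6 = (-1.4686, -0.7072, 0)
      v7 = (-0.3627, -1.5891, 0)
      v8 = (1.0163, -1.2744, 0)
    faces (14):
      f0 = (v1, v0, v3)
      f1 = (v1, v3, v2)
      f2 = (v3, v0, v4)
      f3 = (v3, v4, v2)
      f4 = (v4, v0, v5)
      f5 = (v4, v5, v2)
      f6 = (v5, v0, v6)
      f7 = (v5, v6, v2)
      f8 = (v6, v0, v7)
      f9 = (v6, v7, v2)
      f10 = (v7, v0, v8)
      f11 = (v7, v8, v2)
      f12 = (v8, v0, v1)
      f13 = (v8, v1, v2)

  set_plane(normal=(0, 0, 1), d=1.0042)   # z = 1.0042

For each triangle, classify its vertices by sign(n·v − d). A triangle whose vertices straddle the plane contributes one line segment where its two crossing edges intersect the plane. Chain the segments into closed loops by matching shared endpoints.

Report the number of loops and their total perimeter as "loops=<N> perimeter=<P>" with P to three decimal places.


Straddling triangles (7 of 14):
  (v1,v3,v2) [--+] → (0.484754, 0.607862, 1.0042)–(0.777476, 0, 1.0042)  len=0.6747
  (v3,v4,v2) [--+] → (-0.173, 0.757968, 1.0042)–(0.484754, 0.607862, 1.0042)  len=0.6747
  (v4,v5,v2) [--+] → (-0.700492, 0.33732, 1.0042)–(-0.173, 0.757968, 1.0042)  len=0.6747
  (v5,v6,v2) [--+] → (-0.700492, -0.33732, 1.0042)–(-0.700492, 0.33732, 1.0042)  len=0.6746
  (v6,v7,v2) [--+] → (-0.173, -0.757968, 1.0042)–(-0.700492, -0.33732, 1.0042)  len=0.6747
  (v7,v8,v2) [--+] → (0.484754, -0.607862, 1.0042)–(-0.173, -0.757968, 1.0042)  len=0.6747
  (v8,v1,v2) [--+] → (0.777476, 0, 1.0042)–(0.484754, -0.607862, 1.0042)  len=0.6747

Chained into 1 loop(s):
  loop 1: 7 segments, perimeter = 4.7227
Total perimeter = 4.723

loops=1 perimeter=4.723


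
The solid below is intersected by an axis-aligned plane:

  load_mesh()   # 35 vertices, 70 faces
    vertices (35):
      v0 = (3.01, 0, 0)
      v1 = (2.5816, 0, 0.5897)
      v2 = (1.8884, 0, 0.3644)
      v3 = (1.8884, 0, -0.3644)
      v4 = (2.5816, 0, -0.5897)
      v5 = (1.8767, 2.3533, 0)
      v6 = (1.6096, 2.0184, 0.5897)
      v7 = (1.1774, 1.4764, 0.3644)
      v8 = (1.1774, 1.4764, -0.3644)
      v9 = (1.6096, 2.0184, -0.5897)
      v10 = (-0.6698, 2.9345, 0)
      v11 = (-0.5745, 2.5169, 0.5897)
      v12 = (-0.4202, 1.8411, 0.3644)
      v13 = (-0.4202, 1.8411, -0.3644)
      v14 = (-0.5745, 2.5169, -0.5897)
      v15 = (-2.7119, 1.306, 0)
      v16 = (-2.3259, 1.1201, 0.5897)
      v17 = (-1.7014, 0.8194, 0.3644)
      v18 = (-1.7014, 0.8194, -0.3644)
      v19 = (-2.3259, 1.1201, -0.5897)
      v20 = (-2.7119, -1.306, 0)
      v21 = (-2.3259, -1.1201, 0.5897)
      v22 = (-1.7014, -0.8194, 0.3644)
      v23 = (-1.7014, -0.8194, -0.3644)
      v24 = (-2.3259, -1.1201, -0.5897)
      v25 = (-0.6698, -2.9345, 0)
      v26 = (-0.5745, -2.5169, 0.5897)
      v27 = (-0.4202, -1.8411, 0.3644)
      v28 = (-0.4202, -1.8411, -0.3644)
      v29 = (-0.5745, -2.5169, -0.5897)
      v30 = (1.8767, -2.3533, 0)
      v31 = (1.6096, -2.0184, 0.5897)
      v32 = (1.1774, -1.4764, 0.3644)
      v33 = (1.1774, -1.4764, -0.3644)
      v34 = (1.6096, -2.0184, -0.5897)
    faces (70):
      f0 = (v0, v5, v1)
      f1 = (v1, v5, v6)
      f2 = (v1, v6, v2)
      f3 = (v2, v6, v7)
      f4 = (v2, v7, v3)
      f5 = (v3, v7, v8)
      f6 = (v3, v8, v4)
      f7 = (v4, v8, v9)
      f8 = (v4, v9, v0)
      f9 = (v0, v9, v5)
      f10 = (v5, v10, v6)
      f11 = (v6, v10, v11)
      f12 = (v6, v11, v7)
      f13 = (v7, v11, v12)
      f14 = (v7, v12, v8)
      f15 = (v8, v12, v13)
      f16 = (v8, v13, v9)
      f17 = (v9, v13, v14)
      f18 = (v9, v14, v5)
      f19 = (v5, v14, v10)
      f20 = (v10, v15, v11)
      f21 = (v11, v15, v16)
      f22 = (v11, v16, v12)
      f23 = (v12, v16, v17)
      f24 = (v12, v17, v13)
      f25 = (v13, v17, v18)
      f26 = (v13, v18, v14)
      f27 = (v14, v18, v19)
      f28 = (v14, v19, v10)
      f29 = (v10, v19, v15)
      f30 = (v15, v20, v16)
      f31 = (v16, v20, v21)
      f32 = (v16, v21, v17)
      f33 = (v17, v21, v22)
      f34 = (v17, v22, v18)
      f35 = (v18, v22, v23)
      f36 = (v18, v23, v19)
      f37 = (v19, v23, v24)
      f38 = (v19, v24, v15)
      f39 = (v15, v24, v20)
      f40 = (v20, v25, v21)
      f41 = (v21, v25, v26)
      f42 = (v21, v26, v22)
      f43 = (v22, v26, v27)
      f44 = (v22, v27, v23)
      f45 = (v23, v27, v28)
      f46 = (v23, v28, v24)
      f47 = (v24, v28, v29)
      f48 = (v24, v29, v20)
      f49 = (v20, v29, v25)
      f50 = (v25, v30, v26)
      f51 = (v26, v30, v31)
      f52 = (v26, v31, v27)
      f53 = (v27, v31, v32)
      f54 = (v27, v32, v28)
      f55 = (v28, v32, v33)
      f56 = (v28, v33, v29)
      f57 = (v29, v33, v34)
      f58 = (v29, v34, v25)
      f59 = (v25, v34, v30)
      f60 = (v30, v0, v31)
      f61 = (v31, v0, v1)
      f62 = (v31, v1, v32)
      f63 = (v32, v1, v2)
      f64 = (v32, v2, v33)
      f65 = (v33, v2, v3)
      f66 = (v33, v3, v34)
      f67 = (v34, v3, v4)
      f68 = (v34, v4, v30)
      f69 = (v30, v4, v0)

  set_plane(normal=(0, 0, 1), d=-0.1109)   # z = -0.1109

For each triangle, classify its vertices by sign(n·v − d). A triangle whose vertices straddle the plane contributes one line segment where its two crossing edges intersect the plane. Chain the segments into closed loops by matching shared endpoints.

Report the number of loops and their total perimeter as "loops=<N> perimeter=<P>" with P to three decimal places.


loops=2 perimeter=29.265

Straddling triangles (28 of 70):
  (v2,v7,v3) [++-] → (1.64109, 0.513539, -0.1109)–(1.8884, 0, -0.1109)  len=0.5700
  (v3,v7,v8) [-+-] → (1.64109, 0.513539, -0.1109)–(1.1774, 1.4764, -0.1109)  len=1.0687
  (v4,v9,v0) [--+] → (2.74664, 0.379584, -0.1109)–(2.92943, 0, -0.1109)  len=0.4213
  (v0,v9,v5) [+-+] → (2.74664, 0.379584, -0.1109)–(1.82647, 2.29032, -0.1109)  len=2.1208
  (v7,v12,v8) [++-] → (0.621704, 1.60325, -0.1109)–(1.1774, 1.4764, -0.1109)  len=0.5700
  (v8,v12,v13) [-+-] → (0.621704, 1.60325, -0.1109)–(-0.4202, 1.8411, -0.1109)  len=1.0687
  (v9,v14,v5) [--+] → (1.41572, 2.38407, -0.1109)–(1.82647, 2.29032, -0.1109)  len=0.4213
  (v5,v14,v10) [+-+] → (1.41572, 2.38407, -0.1109)–(-0.651878, 2.85597, -0.1109)  len=2.1208
  (v12,v17,v13) [++-] → (-0.865842, 1.48572, -0.1109)–(-0.4202, 1.8411, -0.1109)  len=0.5700
  (v13,v17,v18) [-+-] → (-0.865842, 1.48572, -0.1109)–(-1.7014, 0.8194, -0.1109)  len=1.0687
  (v14,v19,v10) [--+] → (-0.981249, 2.59328, -0.1109)–(-0.651878, 2.85597, -0.1109)  len=0.4213
  (v10,v19,v15) [+-+] → (-0.981249, 2.59328, -0.1109)–(-2.63931, 1.27104, -0.1109)  len=2.1207
  (v17,v22,v18) [++-] → (-1.7014, 0.249373, -0.1109)–(-1.7014, 0.8194, -0.1109)  len=0.5700
  (v18,v22,v23) [-+-] → (-1.7014, 0.249373, -0.1109)–(-1.7014, -0.8194, -0.1109)  len=1.0688
  (v19,v24,v15) [--+] → (-2.63931, 0.849743, -0.1109)–(-2.63931, 1.27104, -0.1109)  len=0.4213
  (v15,v24,v20) [+-+] → (-2.63931, 0.849743, -0.1109)–(-2.63931, -1.27104, -0.1109)  len=2.1208
  (v22,v27,v23) [++-] → (-1.25576, -1.17478, -0.1109)–(-1.7014, -0.8194, -0.1109)  len=0.5700
  (v23,v27,v28) [-+-] → (-1.25576, -1.17478, -0.1109)–(-0.4202, -1.8411, -0.1109)  len=1.0687
  (v24,v29,v20) [--+] → (-2.30994, -1.53372, -0.1109)–(-2.63931, -1.27104, -0.1109)  len=0.4213
  (v20,v29,v25) [+-+] → (-2.30994, -1.53372, -0.1109)–(-0.651878, -2.85597, -0.1109)  len=2.1207
  (v27,v32,v28) [++-] → (0.135496, -1.71425, -0.1109)–(-0.4202, -1.8411, -0.1109)  len=0.5700
  (v28,v32,v33) [-+-] → (0.135496, -1.71425, -0.1109)–(1.1774, -1.4764, -0.1109)  len=1.0687
  (v29,v34,v25) [--+] → (-0.241132, -2.76222, -0.1109)–(-0.651878, -2.85597, -0.1109)  len=0.4213
  (v25,v34,v30) [+-+] → (-0.241132, -2.76222, -0.1109)–(1.82647, -2.29032, -0.1109)  len=2.1208
  (v32,v2,v33) [++-] → (1.42471, -0.962861, -0.1109)–(1.1774, -1.4764, -0.1109)  len=0.5700
  (v33,v2,v3) [-+-] → (1.42471, -0.962861, -0.1109)–(1.8884, 0, -0.1109)  len=1.0687
  (v34,v4,v30) [--+] → (2.00926, -1.91073, -0.1109)–(1.82647, -2.29032, -0.1109)  len=0.4213
  (v30,v4,v0) [+-+] → (2.00926, -1.91073, -0.1109)–(2.92943, 0, -0.1109)  len=2.1208

Chained into 2 loop(s):
  loop 1: 14 segments, perimeter = 11.4710
  loop 2: 14 segments, perimeter = 17.7944
Total perimeter = 29.265


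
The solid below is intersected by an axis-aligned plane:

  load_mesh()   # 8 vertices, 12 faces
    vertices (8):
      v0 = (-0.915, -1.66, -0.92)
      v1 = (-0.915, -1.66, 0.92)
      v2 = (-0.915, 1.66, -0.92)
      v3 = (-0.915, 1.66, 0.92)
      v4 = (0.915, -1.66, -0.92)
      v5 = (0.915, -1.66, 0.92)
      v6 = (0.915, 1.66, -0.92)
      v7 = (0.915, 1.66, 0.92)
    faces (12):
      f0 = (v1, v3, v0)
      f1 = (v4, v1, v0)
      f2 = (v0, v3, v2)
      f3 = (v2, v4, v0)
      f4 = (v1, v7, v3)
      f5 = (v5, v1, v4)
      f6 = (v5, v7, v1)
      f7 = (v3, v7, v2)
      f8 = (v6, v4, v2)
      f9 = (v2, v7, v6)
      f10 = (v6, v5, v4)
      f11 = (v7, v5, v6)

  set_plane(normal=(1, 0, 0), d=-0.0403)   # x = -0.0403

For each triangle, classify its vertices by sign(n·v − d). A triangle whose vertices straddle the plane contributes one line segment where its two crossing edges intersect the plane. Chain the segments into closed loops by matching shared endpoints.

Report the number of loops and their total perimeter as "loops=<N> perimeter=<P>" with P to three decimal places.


Straddling triangles (8 of 12):
  (v4,v1,v0) [+--] → (-0.0403, -1.66, 0.0405202)–(-0.0403, -1.66, -0.92)  len=0.9605
  (v2,v4,v0) [-+-] → (-0.0403, 0.0731126, -0.92)–(-0.0403, -1.66, -0.92)  len=1.7331
  (v1,v7,v3) [-+-] → (-0.0403, -0.0731126, 0.92)–(-0.0403, 1.66, 0.92)  len=1.7331
  (v5,v1,v4) [+-+] → (-0.0403, -1.66, 0.92)–(-0.0403, -1.66, 0.0405202)  len=0.8795
  (v5,v7,v1) [++-] → (-0.0403, -0.0731126, 0.92)–(-0.0403, -1.66, 0.92)  len=1.5869
  (v3,v7,v2) [-+-] → (-0.0403, 1.66, 0.92)–(-0.0403, 1.66, -0.0405202)  len=0.9605
  (v6,v4,v2) [++-] → (-0.0403, 0.0731126, -0.92)–(-0.0403, 1.66, -0.92)  len=1.5869
  (v2,v7,v6) [-++] → (-0.0403, 1.66, -0.0405202)–(-0.0403, 1.66, -0.92)  len=0.8795

Chained into 1 loop(s):
  loop 1: 8 segments, perimeter = 10.3200
Total perimeter = 10.320

loops=1 perimeter=10.320


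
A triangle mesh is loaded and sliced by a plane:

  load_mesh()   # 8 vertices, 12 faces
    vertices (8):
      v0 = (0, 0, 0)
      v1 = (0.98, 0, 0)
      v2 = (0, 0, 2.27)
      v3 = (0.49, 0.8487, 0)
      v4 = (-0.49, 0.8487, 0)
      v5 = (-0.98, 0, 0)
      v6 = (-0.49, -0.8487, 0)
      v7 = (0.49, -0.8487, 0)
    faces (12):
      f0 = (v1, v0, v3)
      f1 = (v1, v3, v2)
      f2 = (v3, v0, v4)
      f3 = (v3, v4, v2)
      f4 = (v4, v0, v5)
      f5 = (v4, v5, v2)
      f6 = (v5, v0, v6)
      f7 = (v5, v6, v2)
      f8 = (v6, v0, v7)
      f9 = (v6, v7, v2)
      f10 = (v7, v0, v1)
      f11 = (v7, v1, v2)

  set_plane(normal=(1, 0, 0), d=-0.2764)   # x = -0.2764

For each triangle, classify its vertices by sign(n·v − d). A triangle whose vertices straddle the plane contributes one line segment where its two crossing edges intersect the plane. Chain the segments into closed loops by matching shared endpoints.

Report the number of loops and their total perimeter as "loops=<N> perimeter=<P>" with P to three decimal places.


loops=1 perimeter=5.409

Straddling triangles (8 of 12):
  (v3,v0,v4) [++-] → (-0.2764, 0.478736, 0)–(-0.2764, 0.8487, 0)  len=0.3700
  (v3,v4,v2) [+-+] → (-0.2764, 0.8487, 0)–(-0.2764, 0.478736, 0.989535)  len=1.0564
  (v4,v0,v5) [-+-] → (-0.2764, 0.478736, 0)–(-0.2764, 0, 0)  len=0.4787
  (v4,v5,v2) [--+] → (-0.2764, 0, 1.62977)–(-0.2764, 0.478736, 0.989535)  len=0.7994
  (v5,v0,v6) [-+-] → (-0.2764, 0, 0)–(-0.2764, -0.478736, 0)  len=0.4787
  (v5,v6,v2) [--+] → (-0.2764, -0.478736, 0.989535)–(-0.2764, 0, 1.62977)  len=0.7994
  (v6,v0,v7) [-++] → (-0.2764, -0.478736, 0)–(-0.2764, -0.8487, 0)  len=0.3700
  (v6,v7,v2) [-++] → (-0.2764, -0.8487, 0)–(-0.2764, -0.478736, 0.989535)  len=1.0564

Chained into 1 loop(s):
  loop 1: 8 segments, perimeter = 5.4091
Total perimeter = 5.409


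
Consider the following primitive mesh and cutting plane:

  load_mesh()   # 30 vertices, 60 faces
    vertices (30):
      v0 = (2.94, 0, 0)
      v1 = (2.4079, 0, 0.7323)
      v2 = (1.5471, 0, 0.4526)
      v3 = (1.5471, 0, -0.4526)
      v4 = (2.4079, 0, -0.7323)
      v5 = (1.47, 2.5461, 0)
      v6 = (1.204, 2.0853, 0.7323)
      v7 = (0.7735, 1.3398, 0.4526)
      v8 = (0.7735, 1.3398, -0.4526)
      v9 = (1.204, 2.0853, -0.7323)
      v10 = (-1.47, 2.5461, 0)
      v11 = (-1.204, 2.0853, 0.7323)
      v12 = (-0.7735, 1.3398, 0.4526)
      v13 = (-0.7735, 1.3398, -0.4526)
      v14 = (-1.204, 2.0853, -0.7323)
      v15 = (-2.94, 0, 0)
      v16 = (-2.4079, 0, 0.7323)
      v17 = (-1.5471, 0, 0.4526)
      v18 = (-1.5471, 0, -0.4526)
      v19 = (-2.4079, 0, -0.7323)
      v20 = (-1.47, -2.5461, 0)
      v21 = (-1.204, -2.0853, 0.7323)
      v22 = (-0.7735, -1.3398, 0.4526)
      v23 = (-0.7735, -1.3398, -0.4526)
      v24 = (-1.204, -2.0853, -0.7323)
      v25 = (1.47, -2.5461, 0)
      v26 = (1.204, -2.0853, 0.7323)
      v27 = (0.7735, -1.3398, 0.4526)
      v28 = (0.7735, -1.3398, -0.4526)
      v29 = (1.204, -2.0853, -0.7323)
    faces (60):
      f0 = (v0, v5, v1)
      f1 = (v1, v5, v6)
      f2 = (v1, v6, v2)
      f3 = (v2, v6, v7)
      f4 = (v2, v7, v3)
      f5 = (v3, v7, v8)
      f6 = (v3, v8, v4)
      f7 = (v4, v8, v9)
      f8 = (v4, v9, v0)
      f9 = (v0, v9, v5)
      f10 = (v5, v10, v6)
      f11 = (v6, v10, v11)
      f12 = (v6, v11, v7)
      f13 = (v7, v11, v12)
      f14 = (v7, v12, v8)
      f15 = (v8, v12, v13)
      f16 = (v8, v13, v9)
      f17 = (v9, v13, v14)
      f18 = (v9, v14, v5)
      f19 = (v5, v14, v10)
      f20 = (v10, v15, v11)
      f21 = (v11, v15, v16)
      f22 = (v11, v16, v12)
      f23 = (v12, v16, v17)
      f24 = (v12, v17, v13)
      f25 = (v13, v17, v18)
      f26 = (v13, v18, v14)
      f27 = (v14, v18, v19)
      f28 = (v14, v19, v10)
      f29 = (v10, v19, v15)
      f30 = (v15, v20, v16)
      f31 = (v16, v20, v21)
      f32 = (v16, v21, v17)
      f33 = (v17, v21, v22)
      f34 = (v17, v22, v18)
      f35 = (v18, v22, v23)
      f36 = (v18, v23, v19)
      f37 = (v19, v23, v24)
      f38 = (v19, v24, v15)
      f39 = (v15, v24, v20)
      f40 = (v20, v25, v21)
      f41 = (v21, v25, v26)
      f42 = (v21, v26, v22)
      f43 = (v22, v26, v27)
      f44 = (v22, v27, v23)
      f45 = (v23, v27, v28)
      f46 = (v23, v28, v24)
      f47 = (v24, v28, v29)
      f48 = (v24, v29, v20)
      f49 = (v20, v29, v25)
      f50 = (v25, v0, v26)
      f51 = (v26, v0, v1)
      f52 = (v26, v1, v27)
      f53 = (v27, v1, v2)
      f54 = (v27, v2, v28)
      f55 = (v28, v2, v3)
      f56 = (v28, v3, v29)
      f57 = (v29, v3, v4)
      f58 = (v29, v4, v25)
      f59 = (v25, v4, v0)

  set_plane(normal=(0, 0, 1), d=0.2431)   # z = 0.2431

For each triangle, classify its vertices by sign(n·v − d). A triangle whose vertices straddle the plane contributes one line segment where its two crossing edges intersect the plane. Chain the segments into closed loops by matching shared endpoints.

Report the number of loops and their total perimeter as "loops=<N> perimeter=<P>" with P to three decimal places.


loops=2 perimeter=25.863

Straddling triangles (24 of 60):
  (v0,v5,v1) [--+] → (1.78135, 1.70088, 0.2431)–(2.76336, 0, 0.2431)  len=1.9640
  (v1,v5,v6) [+-+] → (1.78135, 1.70088, 0.2431)–(1.3817, 2.39313, 0.2431)  len=0.7993
  (v2,v7,v3) [++-] → (0.952542, 1.02972, 0.2431)–(1.5471, 0, 0.2431)  len=1.1890
  (v3,v7,v8) [-+-] → (0.952542, 1.02972, 0.2431)–(0.7735, 1.3398, 0.2431)  len=0.3581
  (v5,v10,v6) [--+] → (-0.582318, 2.39313, 0.2431)–(1.3817, 2.39313, 0.2431)  len=1.9640
  (v6,v10,v11) [+-+] → (-0.582318, 2.39313, 0.2431)–(-1.3817, 2.39313, 0.2431)  len=0.7994
  (v7,v12,v8) [++-] → (-0.415461, 1.3398, 0.2431)–(0.7735, 1.3398, 0.2431)  len=1.1890
  (v8,v12,v13) [-+-] → (-0.415461, 1.3398, 0.2431)–(-0.7735, 1.3398, 0.2431)  len=0.3580
  (v10,v15,v11) [--+] → (-2.3637, 0.692252, 0.2431)–(-1.3817, 2.39313, 0.2431)  len=1.9640
  (v11,v15,v16) [+-+] → (-2.3637, 0.692252, 0.2431)–(-2.76336, 0, 0.2431)  len=0.7993
  (v12,v17,v13) [++-] → (-1.36806, 0.310084, 0.2431)–(-0.7735, 1.3398, 0.2431)  len=1.1890
  (v13,v17,v18) [-+-] → (-1.36806, 0.310084, 0.2431)–(-1.5471, 0, 0.2431)  len=0.3581
  (v15,v20,v16) [--+] → (-1.78135, -1.70088, 0.2431)–(-2.76336, 0, 0.2431)  len=1.9640
  (v16,v20,v21) [+-+] → (-1.78135, -1.70088, 0.2431)–(-1.3817, -2.39313, 0.2431)  len=0.7993
  (v17,v22,v18) [++-] → (-0.952542, -1.02972, 0.2431)–(-1.5471, 0, 0.2431)  len=1.1890
  (v18,v22,v23) [-+-] → (-0.952542, -1.02972, 0.2431)–(-0.7735, -1.3398, 0.2431)  len=0.3581
  (v20,v25,v21) [--+] → (0.582318, -2.39313, 0.2431)–(-1.3817, -2.39313, 0.2431)  len=1.9640
  (v21,v25,v26) [+-+] → (0.582318, -2.39313, 0.2431)–(1.3817, -2.39313, 0.2431)  len=0.7994
  (v22,v27,v23) [++-] → (0.415461, -1.3398, 0.2431)–(-0.7735, -1.3398, 0.2431)  len=1.1890
  (v23,v27,v28) [-+-] → (0.415461, -1.3398, 0.2431)–(0.7735, -1.3398, 0.2431)  len=0.3580
  (v25,v0,v26) [--+] → (2.3637, -0.692252, 0.2431)–(1.3817, -2.39313, 0.2431)  len=1.9640
  (v26,v0,v1) [+-+] → (2.3637, -0.692252, 0.2431)–(2.76336, 0, 0.2431)  len=0.7993
  (v27,v2,v28) [++-] → (1.36806, -0.310084, 0.2431)–(0.7735, -1.3398, 0.2431)  len=1.1890
  (v28,v2,v3) [-+-] → (1.36806, -0.310084, 0.2431)–(1.5471, 0, 0.2431)  len=0.3581

Chained into 2 loop(s):
  loop 1: 12 segments, perimeter = 16.5802
  loop 2: 12 segments, perimeter = 9.2824
Total perimeter = 25.863


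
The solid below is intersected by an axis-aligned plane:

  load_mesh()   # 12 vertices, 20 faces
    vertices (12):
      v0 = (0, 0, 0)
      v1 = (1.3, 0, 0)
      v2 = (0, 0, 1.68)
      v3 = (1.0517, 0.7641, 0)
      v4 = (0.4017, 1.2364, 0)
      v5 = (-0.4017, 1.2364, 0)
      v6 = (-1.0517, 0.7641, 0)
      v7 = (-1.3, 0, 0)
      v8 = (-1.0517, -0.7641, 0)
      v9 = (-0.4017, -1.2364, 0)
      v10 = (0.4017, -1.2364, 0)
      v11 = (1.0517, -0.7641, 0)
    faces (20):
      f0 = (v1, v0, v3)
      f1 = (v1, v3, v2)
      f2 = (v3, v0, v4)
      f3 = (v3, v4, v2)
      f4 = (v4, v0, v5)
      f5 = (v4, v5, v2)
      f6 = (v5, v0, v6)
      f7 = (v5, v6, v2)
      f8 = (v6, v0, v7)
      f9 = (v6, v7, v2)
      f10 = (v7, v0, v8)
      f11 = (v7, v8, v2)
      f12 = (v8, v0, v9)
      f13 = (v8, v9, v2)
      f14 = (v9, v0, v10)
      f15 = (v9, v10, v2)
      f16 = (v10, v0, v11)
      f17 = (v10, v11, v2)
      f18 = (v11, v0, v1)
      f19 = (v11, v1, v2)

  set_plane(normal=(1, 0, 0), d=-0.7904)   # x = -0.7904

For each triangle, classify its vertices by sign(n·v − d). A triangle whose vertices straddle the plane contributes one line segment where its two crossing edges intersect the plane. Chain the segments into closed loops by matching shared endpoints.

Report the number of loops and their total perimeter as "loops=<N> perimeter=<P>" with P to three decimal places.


loops=1 perimeter=4.282

Straddling triangles (8 of 20):
  (v5,v0,v6) [++-] → (-0.7904, 0.574256, 0)–(-0.7904, 0.953965, 0)  len=0.3797
  (v5,v6,v2) [+-+] → (-0.7904, 0.953965, 0)–(-0.7904, 0.574256, 0.417404)  len=0.5643
  (v6,v0,v7) [-+-] → (-0.7904, 0.574256, 0)–(-0.7904, 0, 0)  len=0.5743
  (v6,v7,v2) [--+] → (-0.7904, 0, 0.65856)–(-0.7904, 0.574256, 0.417404)  len=0.6228
  (v7,v0,v8) [-+-] → (-0.7904, 0, 0)–(-0.7904, -0.574256, 0)  len=0.5743
  (v7,v8,v2) [--+] → (-0.7904, -0.574256, 0.417404)–(-0.7904, 0, 0.65856)  len=0.6228
  (v8,v0,v9) [-++] → (-0.7904, -0.574256, 0)–(-0.7904, -0.953965, 0)  len=0.3797
  (v8,v9,v2) [-++] → (-0.7904, -0.953965, 0)–(-0.7904, -0.574256, 0.417404)  len=0.5643

Chained into 1 loop(s):
  loop 1: 8 segments, perimeter = 4.2822
Total perimeter = 4.282


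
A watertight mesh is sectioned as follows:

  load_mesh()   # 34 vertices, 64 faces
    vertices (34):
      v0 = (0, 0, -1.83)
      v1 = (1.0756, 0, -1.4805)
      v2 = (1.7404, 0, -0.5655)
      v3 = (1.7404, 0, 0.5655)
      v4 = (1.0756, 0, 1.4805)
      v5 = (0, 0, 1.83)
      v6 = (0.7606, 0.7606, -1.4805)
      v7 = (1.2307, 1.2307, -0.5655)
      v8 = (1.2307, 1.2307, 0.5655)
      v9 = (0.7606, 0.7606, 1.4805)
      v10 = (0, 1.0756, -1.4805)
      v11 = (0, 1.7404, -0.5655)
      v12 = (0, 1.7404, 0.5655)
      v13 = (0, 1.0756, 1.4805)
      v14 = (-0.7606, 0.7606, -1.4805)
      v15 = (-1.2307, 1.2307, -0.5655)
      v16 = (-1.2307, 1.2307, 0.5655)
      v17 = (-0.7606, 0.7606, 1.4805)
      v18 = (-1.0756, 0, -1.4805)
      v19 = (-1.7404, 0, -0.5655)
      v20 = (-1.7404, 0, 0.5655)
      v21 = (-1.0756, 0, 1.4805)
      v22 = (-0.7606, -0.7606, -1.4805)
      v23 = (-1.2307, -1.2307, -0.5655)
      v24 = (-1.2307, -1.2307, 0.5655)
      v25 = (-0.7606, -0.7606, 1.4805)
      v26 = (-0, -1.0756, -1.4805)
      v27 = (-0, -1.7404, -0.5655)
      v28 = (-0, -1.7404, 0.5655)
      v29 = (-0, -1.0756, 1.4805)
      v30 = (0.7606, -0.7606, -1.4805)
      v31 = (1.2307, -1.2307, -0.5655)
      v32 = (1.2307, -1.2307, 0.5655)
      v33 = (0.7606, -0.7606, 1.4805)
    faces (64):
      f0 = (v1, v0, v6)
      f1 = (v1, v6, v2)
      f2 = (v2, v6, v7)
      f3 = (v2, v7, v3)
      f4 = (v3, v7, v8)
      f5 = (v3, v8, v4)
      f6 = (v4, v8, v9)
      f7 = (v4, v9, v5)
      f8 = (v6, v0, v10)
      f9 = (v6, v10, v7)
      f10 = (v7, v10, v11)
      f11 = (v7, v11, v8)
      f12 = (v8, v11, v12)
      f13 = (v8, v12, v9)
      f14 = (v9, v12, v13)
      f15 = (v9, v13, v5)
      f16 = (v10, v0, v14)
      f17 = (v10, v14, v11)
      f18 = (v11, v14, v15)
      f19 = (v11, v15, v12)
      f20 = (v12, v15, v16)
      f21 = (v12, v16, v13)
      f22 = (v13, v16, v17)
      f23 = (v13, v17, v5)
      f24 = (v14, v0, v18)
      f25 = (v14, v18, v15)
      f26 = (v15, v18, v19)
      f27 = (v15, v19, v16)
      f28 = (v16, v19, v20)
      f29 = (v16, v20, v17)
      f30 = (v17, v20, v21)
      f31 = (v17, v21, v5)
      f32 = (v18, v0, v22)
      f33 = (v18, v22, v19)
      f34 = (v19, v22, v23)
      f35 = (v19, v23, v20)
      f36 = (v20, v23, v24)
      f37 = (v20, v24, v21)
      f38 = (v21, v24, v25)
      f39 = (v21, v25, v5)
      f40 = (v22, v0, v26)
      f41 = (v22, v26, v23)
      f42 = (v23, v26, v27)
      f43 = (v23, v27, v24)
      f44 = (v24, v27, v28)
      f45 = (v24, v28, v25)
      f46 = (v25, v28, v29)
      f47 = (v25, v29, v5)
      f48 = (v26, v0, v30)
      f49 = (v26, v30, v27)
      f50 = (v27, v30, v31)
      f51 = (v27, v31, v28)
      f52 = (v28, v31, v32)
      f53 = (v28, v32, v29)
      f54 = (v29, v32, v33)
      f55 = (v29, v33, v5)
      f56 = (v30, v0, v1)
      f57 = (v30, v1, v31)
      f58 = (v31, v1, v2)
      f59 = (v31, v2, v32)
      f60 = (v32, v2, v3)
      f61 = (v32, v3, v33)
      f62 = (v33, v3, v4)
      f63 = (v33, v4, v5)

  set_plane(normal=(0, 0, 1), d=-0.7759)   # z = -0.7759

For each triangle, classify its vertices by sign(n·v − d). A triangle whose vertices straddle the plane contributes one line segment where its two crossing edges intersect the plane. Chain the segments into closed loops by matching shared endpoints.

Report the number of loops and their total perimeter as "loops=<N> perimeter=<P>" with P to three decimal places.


Straddling triangles (16 of 64):
  (v1,v6,v2) [--+] → (1.5151, 0.174896, -0.7759)–(1.58753, 0, -0.7759)  len=0.1893
  (v2,v6,v7) [+-+] → (1.5151, 0.174896, -0.7759)–(1.1226, 1.1226, -0.7759)  len=1.0258
  (v6,v10,v7) [--+] → (0.947706, 1.19504, -0.7759)–(1.1226, 1.1226, -0.7759)  len=0.1893
  (v7,v10,v11) [+-+] → (0.947706, 1.19504, -0.7759)–(0, 1.58753, -0.7759)  len=1.0258
  (v10,v14,v11) [--+] → (-0.174896, 1.5151, -0.7759)–(0, 1.58753, -0.7759)  len=0.1893
  (v11,v14,v15) [+-+] → (-0.174896, 1.5151, -0.7759)–(-1.1226, 1.1226, -0.7759)  len=1.0258
  (v14,v18,v15) [--+] → (-1.19504, 0.947706, -0.7759)–(-1.1226, 1.1226, -0.7759)  len=0.1893
  (v15,v18,v19) [+-+] → (-1.19504, 0.947706, -0.7759)–(-1.58753, 0, -0.7759)  len=1.0258
  (v18,v22,v19) [--+] → (-1.5151, -0.174896, -0.7759)–(-1.58753, 0, -0.7759)  len=0.1893
  (v19,v22,v23) [+-+] → (-1.5151, -0.174896, -0.7759)–(-1.1226, -1.1226, -0.7759)  len=1.0258
  (v22,v26,v23) [--+] → (-0.947706, -1.19504, -0.7759)–(-1.1226, -1.1226, -0.7759)  len=0.1893
  (v23,v26,v27) [+-+] → (-0.947706, -1.19504, -0.7759)–(0, -1.58753, -0.7759)  len=1.0258
  (v26,v30,v27) [--+] → (0.174896, -1.5151, -0.7759)–(0, -1.58753, -0.7759)  len=0.1893
  (v27,v30,v31) [+-+] → (0.174896, -1.5151, -0.7759)–(1.1226, -1.1226, -0.7759)  len=1.0258
  (v30,v1,v31) [--+] → (1.19504, -0.947706, -0.7759)–(1.1226, -1.1226, -0.7759)  len=0.1893
  (v31,v1,v2) [+-+] → (1.19504, -0.947706, -0.7759)–(1.58753, 0, -0.7759)  len=1.0258

Chained into 1 loop(s):
  loop 1: 16 segments, perimeter = 9.7206
Total perimeter = 9.721

loops=1 perimeter=9.721
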